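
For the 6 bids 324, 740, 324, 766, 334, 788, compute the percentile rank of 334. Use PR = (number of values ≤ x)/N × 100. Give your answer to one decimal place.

N = 6.
Strictly below 334: 2. Equal to 334: 1.
PR = 3/6 × 100 = 50.0

50.0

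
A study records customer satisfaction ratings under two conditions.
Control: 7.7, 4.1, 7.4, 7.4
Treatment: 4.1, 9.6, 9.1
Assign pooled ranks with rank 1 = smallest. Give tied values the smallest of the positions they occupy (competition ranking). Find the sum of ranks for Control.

Sorted (ascending): 4.1, 4.1, 7.4, 7.4, 7.7, 9.1, 9.6
The 2 values of 4.1 occupy positions 1–2 → each gets rank 1.
The 2 values of 7.4 occupy positions 3–4 → each gets rank 3.
Control values → pooled ranks: 7.7→5, 4.1→1, 7.4→3, 7.4→3
Rank sum = 5 + 1 + 3 + 3 = 12

12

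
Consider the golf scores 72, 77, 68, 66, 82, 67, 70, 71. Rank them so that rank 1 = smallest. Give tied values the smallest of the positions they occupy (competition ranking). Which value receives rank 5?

71

Sorted (ascending): 66, 67, 68, 70, 71, 72, 77, 82
No ties — each value takes its position as its rank.
Rank 5 → value 71.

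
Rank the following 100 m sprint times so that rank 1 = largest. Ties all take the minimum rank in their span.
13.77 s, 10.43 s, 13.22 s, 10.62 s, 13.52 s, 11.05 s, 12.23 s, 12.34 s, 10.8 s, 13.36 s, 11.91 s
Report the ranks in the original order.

Sorted (descending): 13.77, 13.52, 13.36, 13.22, 12.34, 12.23, 11.91, 11.05, 10.8, 10.62, 10.43
No ties — each value takes its position as its rank.

1, 11, 4, 10, 2, 8, 6, 5, 9, 3, 7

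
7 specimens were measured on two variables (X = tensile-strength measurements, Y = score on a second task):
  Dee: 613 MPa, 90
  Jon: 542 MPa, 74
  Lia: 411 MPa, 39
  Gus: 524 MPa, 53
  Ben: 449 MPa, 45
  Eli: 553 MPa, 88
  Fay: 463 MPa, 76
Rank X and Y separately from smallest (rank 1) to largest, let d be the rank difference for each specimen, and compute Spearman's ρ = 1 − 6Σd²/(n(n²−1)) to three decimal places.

0.893

Ranks of variable 1: 7, 5, 1, 4, 2, 6, 3
Ranks of variable 2: 7, 4, 1, 3, 2, 6, 5
d = r₁ − r₂: 0, 1, 0, 1, 0, 0, -2
d²: 0, 1, 0, 1, 0, 0, 4; Σd² = 6
ρ = 1 − 6·6/(7·48) = 1 − 36/336 = 0.893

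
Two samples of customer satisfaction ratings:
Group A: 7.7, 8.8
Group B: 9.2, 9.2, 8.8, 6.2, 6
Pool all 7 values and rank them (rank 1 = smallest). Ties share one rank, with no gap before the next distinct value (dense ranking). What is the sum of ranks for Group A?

Sorted (ascending): 6, 6.2, 7.7, 8.8, 8.8, 9.2, 9.2
The 2 values of 8.8 share dense rank 4.
The 2 values of 9.2 share dense rank 5.
Remaining distinct values take the next consecutive integers.
Group A values → pooled ranks: 7.7→3, 8.8→4
Rank sum = 3 + 4 = 7

7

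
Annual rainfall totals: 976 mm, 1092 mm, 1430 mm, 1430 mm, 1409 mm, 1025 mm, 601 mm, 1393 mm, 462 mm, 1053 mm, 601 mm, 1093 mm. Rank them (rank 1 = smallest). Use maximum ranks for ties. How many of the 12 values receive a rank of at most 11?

Sorted (ascending): 462, 601, 601, 976, 1025, 1053, 1092, 1093, 1393, 1409, 1430, 1430
The 2 values of 601 occupy positions 2–3 → each gets rank 3.
The 2 values of 1430 occupy positions 11–12 → each gets rank 12.
Ranks ≤ 11: {1, 3, 3, 4, 5, 6, 7, 8, 9, 10} → 10 values.

10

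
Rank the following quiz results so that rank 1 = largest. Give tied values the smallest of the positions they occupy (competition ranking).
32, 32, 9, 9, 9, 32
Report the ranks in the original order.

1, 1, 4, 4, 4, 1

Sorted (descending): 32, 32, 32, 9, 9, 9
The 3 values of 32 occupy positions 1–3 → each gets rank 1.
The 3 values of 9 occupy positions 4–6 → each gets rank 4.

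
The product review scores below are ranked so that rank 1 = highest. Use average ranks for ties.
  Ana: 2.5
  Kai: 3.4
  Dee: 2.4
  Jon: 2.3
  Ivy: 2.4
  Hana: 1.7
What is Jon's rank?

Sorted (descending): 3.4, 2.5, 2.4, 2.4, 2.3, 1.7
The 2 values of 2.4 occupy positions 3–4 → average rank (3+4)/2 = 3.5.
Jon has value 2.3 → rank 5.

5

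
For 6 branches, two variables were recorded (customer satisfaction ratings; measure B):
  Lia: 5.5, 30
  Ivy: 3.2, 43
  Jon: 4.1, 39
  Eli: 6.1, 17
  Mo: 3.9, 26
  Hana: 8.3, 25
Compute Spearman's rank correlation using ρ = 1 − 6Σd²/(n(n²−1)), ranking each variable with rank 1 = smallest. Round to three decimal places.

Ranks of variable 1: 4, 1, 3, 5, 2, 6
Ranks of variable 2: 4, 6, 5, 1, 3, 2
d = r₁ − r₂: 0, -5, -2, 4, -1, 4
d²: 0, 25, 4, 16, 1, 16; Σd² = 62
ρ = 1 − 6·62/(6·35) = 1 − 372/210 = -0.771

-0.771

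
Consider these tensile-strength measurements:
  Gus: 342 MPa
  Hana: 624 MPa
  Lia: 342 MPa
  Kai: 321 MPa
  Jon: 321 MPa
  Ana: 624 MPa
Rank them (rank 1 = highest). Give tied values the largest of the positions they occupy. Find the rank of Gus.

4

Sorted (descending): 624, 624, 342, 342, 321, 321
The 2 values of 624 occupy positions 1–2 → each gets rank 2.
The 2 values of 342 occupy positions 3–4 → each gets rank 4.
The 2 values of 321 occupy positions 5–6 → each gets rank 6.
Gus has value 342 MPa → rank 4.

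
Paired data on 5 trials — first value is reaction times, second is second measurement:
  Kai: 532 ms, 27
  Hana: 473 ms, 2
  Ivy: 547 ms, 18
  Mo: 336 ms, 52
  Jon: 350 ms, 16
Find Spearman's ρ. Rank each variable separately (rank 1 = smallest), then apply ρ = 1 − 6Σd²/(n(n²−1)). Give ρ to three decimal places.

-0.200

Ranks of variable 1: 4, 3, 5, 1, 2
Ranks of variable 2: 4, 1, 3, 5, 2
d = r₁ − r₂: 0, 2, 2, -4, 0
d²: 0, 4, 4, 16, 0; Σd² = 24
ρ = 1 − 6·24/(5·24) = 1 − 144/120 = -0.200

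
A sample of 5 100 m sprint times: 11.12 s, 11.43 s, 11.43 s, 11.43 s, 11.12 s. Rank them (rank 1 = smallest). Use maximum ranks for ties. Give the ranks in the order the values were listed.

2, 5, 5, 5, 2

Sorted (ascending): 11.12, 11.12, 11.43, 11.43, 11.43
The 2 values of 11.12 occupy positions 1–2 → each gets rank 2.
The 3 values of 11.43 occupy positions 3–5 → each gets rank 5.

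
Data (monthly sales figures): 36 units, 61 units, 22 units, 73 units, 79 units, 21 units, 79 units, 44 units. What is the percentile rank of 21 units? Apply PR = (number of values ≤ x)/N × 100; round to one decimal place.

12.5

N = 8.
Strictly below 21: 0. Equal to 21: 1.
PR = 1/8 × 100 = 12.5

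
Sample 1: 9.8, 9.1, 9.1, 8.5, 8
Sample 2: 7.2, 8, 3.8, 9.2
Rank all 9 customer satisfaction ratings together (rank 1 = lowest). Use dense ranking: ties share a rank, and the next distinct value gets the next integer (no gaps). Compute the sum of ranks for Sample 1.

24

Sorted (ascending): 3.8, 7.2, 8, 8, 8.5, 9.1, 9.1, 9.2, 9.8
The 2 values of 8 share dense rank 3.
The 2 values of 9.1 share dense rank 5.
Remaining distinct values take the next consecutive integers.
Sample 1 values → pooled ranks: 9.8→7, 9.1→5, 9.1→5, 8.5→4, 8→3
Rank sum = 7 + 5 + 5 + 4 + 3 = 24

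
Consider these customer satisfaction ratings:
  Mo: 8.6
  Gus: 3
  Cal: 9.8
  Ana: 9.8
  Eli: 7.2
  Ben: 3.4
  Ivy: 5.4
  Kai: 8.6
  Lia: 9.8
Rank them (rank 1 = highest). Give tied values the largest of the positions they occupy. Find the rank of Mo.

5

Sorted (descending): 9.8, 9.8, 9.8, 8.6, 8.6, 7.2, 5.4, 3.4, 3
The 3 values of 9.8 occupy positions 1–3 → each gets rank 3.
The 2 values of 8.6 occupy positions 4–5 → each gets rank 5.
Mo has value 8.6 → rank 5.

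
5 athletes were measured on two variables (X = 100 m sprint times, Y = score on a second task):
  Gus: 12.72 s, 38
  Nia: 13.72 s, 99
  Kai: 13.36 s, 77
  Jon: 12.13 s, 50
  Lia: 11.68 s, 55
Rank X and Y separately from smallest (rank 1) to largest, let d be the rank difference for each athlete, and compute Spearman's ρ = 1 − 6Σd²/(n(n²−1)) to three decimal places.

Ranks of variable 1: 3, 5, 4, 2, 1
Ranks of variable 2: 1, 5, 4, 2, 3
d = r₁ − r₂: 2, 0, 0, 0, -2
d²: 4, 0, 0, 0, 4; Σd² = 8
ρ = 1 − 6·8/(5·24) = 1 − 48/120 = 0.600

0.600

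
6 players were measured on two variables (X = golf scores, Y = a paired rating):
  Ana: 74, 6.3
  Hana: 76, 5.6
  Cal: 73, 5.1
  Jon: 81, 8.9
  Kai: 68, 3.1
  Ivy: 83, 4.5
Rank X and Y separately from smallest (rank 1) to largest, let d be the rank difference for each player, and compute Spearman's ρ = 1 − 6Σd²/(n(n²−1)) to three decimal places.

Ranks of variable 1: 3, 4, 2, 5, 1, 6
Ranks of variable 2: 5, 4, 3, 6, 1, 2
d = r₁ − r₂: -2, 0, -1, -1, 0, 4
d²: 4, 0, 1, 1, 0, 16; Σd² = 22
ρ = 1 − 6·22/(6·35) = 1 − 132/210 = 0.371

0.371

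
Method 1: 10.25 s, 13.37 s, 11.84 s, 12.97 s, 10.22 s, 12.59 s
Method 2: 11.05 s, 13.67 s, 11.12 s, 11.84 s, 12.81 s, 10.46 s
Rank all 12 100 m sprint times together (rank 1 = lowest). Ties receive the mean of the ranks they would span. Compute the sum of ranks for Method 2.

Sorted (ascending): 10.22, 10.25, 10.46, 11.05, 11.12, 11.84, 11.84, 12.59, 12.81, 12.97, 13.37, 13.67
The 2 values of 11.84 occupy positions 6–7 → average rank (6+7)/2 = 6.5.
Method 2 values → pooled ranks: 11.05→4, 13.67→12, 11.12→5, 11.84→6.5, 12.81→9, 10.46→3
Rank sum = 4 + 12 + 5 + 6.5 + 9 + 3 = 39.5

39.5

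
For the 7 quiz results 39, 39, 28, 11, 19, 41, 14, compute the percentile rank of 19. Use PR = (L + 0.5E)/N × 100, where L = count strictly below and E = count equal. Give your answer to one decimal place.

35.7

N = 7.
Strictly below 19: 2. Equal to 19: 1.
PR = (2 + 0.5·1)/7 × 100 = 35.7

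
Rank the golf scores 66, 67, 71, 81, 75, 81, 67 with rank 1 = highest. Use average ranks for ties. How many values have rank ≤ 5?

Sorted (descending): 81, 81, 75, 71, 67, 67, 66
The 2 values of 81 occupy positions 1–2 → average rank (1+2)/2 = 1.5.
The 2 values of 67 occupy positions 5–6 → average rank (5+6)/2 = 5.5.
Ranks ≤ 5: {1.5, 1.5, 3, 4} → 4 values.

4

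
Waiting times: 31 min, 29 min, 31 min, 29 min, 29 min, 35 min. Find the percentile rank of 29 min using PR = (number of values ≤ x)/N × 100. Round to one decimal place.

50.0

N = 6.
Strictly below 29: 0. Equal to 29: 3.
PR = 3/6 × 100 = 50.0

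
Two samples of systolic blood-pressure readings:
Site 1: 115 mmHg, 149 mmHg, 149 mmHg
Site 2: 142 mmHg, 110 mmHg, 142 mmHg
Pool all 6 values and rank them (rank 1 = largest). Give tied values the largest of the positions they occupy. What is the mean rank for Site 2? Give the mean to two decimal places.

Sorted (descending): 149, 149, 142, 142, 115, 110
The 2 values of 149 occupy positions 1–2 → each gets rank 2.
The 2 values of 142 occupy positions 3–4 → each gets rank 4.
Site 2 values → pooled ranks: 142→4, 110→6, 142→4
Mean rank = (4 + 6 + 4) / 3 = 4.67

4.67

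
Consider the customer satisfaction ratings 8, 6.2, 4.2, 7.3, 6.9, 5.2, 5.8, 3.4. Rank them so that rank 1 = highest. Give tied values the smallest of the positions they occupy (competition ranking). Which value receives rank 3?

Sorted (descending): 8, 7.3, 6.9, 6.2, 5.8, 5.2, 4.2, 3.4
No ties — each value takes its position as its rank.
Rank 3 → value 6.9.

6.9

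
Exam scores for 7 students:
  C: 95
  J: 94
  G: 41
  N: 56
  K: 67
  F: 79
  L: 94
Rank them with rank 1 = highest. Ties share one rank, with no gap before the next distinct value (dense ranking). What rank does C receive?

1

Sorted (descending): 95, 94, 94, 79, 67, 56, 41
The 2 values of 94 share dense rank 2.
Remaining distinct values take the next consecutive integers.
C has value 95 → rank 1.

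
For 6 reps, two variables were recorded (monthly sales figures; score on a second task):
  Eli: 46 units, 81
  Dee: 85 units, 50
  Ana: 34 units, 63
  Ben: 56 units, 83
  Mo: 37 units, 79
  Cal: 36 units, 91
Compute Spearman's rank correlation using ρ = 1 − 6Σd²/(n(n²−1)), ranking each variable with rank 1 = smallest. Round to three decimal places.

-0.200

Ranks of variable 1: 4, 6, 1, 5, 3, 2
Ranks of variable 2: 4, 1, 2, 5, 3, 6
d = r₁ − r₂: 0, 5, -1, 0, 0, -4
d²: 0, 25, 1, 0, 0, 16; Σd² = 42
ρ = 1 − 6·42/(6·35) = 1 − 252/210 = -0.200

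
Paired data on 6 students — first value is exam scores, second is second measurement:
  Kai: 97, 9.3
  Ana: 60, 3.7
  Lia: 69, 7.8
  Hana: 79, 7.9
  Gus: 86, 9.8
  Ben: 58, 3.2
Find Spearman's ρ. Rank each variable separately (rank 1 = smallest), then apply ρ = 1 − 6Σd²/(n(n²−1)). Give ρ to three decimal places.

0.943

Ranks of variable 1: 6, 2, 3, 4, 5, 1
Ranks of variable 2: 5, 2, 3, 4, 6, 1
d = r₁ − r₂: 1, 0, 0, 0, -1, 0
d²: 1, 0, 0, 0, 1, 0; Σd² = 2
ρ = 1 − 6·2/(6·35) = 1 − 12/210 = 0.943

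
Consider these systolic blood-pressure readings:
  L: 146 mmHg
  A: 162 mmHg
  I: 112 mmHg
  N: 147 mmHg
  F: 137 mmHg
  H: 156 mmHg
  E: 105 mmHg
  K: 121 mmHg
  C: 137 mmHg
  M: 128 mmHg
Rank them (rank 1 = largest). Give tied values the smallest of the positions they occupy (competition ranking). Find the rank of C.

5

Sorted (descending): 162, 156, 147, 146, 137, 137, 128, 121, 112, 105
The 2 values of 137 occupy positions 5–6 → each gets rank 5.
C has value 137 mmHg → rank 5.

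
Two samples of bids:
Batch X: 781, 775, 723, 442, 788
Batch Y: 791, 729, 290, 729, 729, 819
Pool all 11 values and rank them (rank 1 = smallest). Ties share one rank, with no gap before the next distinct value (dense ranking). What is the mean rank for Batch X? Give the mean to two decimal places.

Sorted (ascending): 290, 442, 723, 729, 729, 729, 775, 781, 788, 791, 819
The 3 values of 729 share dense rank 4.
Remaining distinct values take the next consecutive integers.
Batch X values → pooled ranks: 781→6, 775→5, 723→3, 442→2, 788→7
Mean rank = (6 + 5 + 3 + 2 + 7) / 5 = 4.60

4.60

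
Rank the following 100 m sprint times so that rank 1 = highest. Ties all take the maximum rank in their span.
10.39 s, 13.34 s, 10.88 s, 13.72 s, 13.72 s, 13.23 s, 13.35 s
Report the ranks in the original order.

Sorted (descending): 13.72, 13.72, 13.35, 13.34, 13.23, 10.88, 10.39
The 2 values of 13.72 occupy positions 1–2 → each gets rank 2.

7, 4, 6, 2, 2, 5, 3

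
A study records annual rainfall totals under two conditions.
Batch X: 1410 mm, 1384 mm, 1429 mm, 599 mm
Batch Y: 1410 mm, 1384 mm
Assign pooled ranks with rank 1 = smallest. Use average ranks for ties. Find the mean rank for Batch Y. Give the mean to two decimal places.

Sorted (ascending): 599, 1384, 1384, 1410, 1410, 1429
The 2 values of 1384 occupy positions 2–3 → average rank (2+3)/2 = 2.5.
The 2 values of 1410 occupy positions 4–5 → average rank (4+5)/2 = 4.5.
Batch Y values → pooled ranks: 1410→4.5, 1384→2.5
Mean rank = (4.5 + 2.5) / 2 = 3.50

3.50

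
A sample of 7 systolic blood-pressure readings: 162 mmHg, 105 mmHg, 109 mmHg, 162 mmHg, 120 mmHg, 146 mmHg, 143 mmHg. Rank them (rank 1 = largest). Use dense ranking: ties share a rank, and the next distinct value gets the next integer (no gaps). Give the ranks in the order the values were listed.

1, 6, 5, 1, 4, 2, 3

Sorted (descending): 162, 162, 146, 143, 120, 109, 105
The 2 values of 162 share dense rank 1.
Remaining distinct values take the next consecutive integers.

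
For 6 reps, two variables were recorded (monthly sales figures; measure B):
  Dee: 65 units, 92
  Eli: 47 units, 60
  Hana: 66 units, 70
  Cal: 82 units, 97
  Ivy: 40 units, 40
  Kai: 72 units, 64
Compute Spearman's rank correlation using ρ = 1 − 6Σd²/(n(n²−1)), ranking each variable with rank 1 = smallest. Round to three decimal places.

Ranks of variable 1: 3, 2, 4, 6, 1, 5
Ranks of variable 2: 5, 2, 4, 6, 1, 3
d = r₁ − r₂: -2, 0, 0, 0, 0, 2
d²: 4, 0, 0, 0, 0, 4; Σd² = 8
ρ = 1 − 6·8/(6·35) = 1 − 48/210 = 0.771

0.771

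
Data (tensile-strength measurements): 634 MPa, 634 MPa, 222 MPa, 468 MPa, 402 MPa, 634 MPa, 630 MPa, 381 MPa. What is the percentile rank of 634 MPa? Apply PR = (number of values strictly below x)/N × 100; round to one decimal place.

62.5

N = 8.
Strictly below 634: 5. Equal to 634: 3.
PR = 5/8 × 100 = 62.5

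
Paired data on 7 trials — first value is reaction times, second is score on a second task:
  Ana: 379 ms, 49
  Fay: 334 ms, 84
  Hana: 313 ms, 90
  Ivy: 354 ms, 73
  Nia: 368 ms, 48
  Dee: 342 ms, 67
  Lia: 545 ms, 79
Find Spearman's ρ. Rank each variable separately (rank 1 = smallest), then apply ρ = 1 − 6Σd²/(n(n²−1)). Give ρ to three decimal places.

-0.571

Ranks of variable 1: 6, 2, 1, 4, 5, 3, 7
Ranks of variable 2: 2, 6, 7, 4, 1, 3, 5
d = r₁ − r₂: 4, -4, -6, 0, 4, 0, 2
d²: 16, 16, 36, 0, 16, 0, 4; Σd² = 88
ρ = 1 − 6·88/(7·48) = 1 − 528/336 = -0.571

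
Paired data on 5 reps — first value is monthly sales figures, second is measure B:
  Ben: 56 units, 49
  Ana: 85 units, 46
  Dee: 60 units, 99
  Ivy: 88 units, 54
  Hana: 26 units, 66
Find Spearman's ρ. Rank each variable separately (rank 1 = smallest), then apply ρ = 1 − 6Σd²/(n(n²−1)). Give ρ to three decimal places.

-0.300

Ranks of variable 1: 2, 4, 3, 5, 1
Ranks of variable 2: 2, 1, 5, 3, 4
d = r₁ − r₂: 0, 3, -2, 2, -3
d²: 0, 9, 4, 4, 9; Σd² = 26
ρ = 1 − 6·26/(5·24) = 1 − 156/120 = -0.300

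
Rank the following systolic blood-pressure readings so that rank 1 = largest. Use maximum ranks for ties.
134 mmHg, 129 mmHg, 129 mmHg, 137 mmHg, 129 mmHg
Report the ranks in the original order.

2, 5, 5, 1, 5

Sorted (descending): 137, 134, 129, 129, 129
The 3 values of 129 occupy positions 3–5 → each gets rank 5.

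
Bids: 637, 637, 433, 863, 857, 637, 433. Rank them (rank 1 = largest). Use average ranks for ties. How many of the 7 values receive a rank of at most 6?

Sorted (descending): 863, 857, 637, 637, 637, 433, 433
The 3 values of 637 occupy positions 3–5 → average rank 4.
The 2 values of 433 occupy positions 6–7 → average rank (6+7)/2 = 6.5.
Ranks ≤ 6: {1, 2, 4, 4, 4} → 5 values.

5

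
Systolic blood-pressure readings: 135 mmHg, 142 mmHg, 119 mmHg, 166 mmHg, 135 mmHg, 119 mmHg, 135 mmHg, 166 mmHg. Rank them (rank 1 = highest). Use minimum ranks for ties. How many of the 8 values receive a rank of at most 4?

6

Sorted (descending): 166, 166, 142, 135, 135, 135, 119, 119
The 2 values of 166 occupy positions 1–2 → each gets rank 1.
The 3 values of 135 occupy positions 4–6 → each gets rank 4.
The 2 values of 119 occupy positions 7–8 → each gets rank 7.
Ranks ≤ 4: {1, 1, 3, 4, 4, 4} → 6 values.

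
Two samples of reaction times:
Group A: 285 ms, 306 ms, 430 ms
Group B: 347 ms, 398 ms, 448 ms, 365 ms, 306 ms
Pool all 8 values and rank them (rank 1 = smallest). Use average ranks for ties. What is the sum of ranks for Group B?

25.5

Sorted (ascending): 285, 306, 306, 347, 365, 398, 430, 448
The 2 values of 306 occupy positions 2–3 → average rank (2+3)/2 = 2.5.
Group B values → pooled ranks: 347→4, 398→6, 448→8, 365→5, 306→2.5
Rank sum = 4 + 6 + 8 + 5 + 2.5 = 25.5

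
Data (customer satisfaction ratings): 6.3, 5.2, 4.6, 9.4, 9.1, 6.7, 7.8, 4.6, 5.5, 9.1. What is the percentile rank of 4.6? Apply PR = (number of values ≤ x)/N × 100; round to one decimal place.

20.0

N = 10.
Strictly below 4.6: 0. Equal to 4.6: 2.
PR = 2/10 × 100 = 20.0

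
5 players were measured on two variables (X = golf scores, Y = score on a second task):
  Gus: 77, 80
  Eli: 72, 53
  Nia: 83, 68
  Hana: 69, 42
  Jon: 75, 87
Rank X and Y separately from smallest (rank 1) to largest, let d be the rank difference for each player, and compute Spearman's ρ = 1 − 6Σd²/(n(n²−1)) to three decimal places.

0.600

Ranks of variable 1: 4, 2, 5, 1, 3
Ranks of variable 2: 4, 2, 3, 1, 5
d = r₁ − r₂: 0, 0, 2, 0, -2
d²: 0, 0, 4, 0, 4; Σd² = 8
ρ = 1 − 6·8/(5·24) = 1 − 48/120 = 0.600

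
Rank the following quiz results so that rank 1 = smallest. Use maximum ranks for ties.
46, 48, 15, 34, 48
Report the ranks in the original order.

3, 5, 1, 2, 5

Sorted (ascending): 15, 34, 46, 48, 48
The 2 values of 48 occupy positions 4–5 → each gets rank 5.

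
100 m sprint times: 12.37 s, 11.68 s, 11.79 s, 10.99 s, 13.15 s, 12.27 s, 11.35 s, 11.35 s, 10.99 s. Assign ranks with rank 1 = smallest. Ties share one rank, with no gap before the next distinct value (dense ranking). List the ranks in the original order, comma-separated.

Sorted (ascending): 10.99, 10.99, 11.35, 11.35, 11.68, 11.79, 12.27, 12.37, 13.15
The 2 values of 10.99 share dense rank 1.
The 2 values of 11.35 share dense rank 2.
Remaining distinct values take the next consecutive integers.

6, 3, 4, 1, 7, 5, 2, 2, 1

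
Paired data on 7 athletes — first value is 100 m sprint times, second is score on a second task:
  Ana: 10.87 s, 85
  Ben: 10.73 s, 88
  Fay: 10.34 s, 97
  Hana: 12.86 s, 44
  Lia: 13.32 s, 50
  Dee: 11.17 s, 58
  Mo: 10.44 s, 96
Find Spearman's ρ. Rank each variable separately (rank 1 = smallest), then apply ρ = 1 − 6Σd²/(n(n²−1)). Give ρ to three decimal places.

-0.964

Ranks of variable 1: 4, 3, 1, 6, 7, 5, 2
Ranks of variable 2: 4, 5, 7, 1, 2, 3, 6
d = r₁ − r₂: 0, -2, -6, 5, 5, 2, -4
d²: 0, 4, 36, 25, 25, 4, 16; Σd² = 110
ρ = 1 − 6·110/(7·48) = 1 − 660/336 = -0.964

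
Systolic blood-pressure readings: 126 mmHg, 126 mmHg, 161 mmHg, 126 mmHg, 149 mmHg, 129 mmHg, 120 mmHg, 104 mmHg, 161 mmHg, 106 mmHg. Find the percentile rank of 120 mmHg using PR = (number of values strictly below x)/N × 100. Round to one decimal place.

20.0

N = 10.
Strictly below 120: 2. Equal to 120: 1.
PR = 2/10 × 100 = 20.0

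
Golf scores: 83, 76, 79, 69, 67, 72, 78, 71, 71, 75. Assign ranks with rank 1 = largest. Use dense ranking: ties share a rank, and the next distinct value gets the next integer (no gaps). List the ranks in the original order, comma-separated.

1, 4, 2, 8, 9, 6, 3, 7, 7, 5

Sorted (descending): 83, 79, 78, 76, 75, 72, 71, 71, 69, 67
The 2 values of 71 share dense rank 7.
Remaining distinct values take the next consecutive integers.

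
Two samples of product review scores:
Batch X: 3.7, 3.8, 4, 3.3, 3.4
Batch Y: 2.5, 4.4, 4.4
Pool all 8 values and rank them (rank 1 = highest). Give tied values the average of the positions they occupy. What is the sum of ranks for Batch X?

Sorted (descending): 4.4, 4.4, 4, 3.8, 3.7, 3.4, 3.3, 2.5
The 2 values of 4.4 occupy positions 1–2 → average rank (1+2)/2 = 1.5.
Batch X values → pooled ranks: 3.7→5, 3.8→4, 4→3, 3.3→7, 3.4→6
Rank sum = 5 + 4 + 3 + 7 + 6 = 25

25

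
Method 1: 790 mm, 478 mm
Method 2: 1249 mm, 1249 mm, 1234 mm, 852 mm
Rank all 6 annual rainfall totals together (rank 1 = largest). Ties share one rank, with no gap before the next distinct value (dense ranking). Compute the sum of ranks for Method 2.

Sorted (descending): 1249, 1249, 1234, 852, 790, 478
The 2 values of 1249 share dense rank 1.
Remaining distinct values take the next consecutive integers.
Method 2 values → pooled ranks: 1249→1, 1249→1, 1234→2, 852→3
Rank sum = 1 + 1 + 2 + 3 = 7

7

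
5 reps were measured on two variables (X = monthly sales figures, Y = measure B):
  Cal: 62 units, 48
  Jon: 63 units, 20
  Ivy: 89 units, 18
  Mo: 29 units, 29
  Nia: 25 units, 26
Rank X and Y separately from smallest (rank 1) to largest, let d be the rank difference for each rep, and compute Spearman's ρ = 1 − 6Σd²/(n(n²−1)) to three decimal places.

Ranks of variable 1: 3, 4, 5, 2, 1
Ranks of variable 2: 5, 2, 1, 4, 3
d = r₁ − r₂: -2, 2, 4, -2, -2
d²: 4, 4, 16, 4, 4; Σd² = 32
ρ = 1 − 6·32/(5·24) = 1 − 192/120 = -0.600

-0.600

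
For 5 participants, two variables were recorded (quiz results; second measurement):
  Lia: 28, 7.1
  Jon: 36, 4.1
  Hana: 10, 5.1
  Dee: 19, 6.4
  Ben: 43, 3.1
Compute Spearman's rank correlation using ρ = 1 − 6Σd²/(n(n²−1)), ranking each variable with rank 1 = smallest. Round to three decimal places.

-0.600

Ranks of variable 1: 3, 4, 1, 2, 5
Ranks of variable 2: 5, 2, 3, 4, 1
d = r₁ − r₂: -2, 2, -2, -2, 4
d²: 4, 4, 4, 4, 16; Σd² = 32
ρ = 1 − 6·32/(5·24) = 1 − 192/120 = -0.600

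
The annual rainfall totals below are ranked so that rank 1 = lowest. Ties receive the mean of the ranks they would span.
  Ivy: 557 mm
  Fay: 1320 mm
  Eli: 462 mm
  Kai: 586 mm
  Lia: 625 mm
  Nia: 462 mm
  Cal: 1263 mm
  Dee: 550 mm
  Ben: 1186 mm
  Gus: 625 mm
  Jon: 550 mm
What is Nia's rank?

1.5

Sorted (ascending): 462, 462, 550, 550, 557, 586, 625, 625, 1186, 1263, 1320
The 2 values of 462 occupy positions 1–2 → average rank (1+2)/2 = 1.5.
The 2 values of 550 occupy positions 3–4 → average rank (3+4)/2 = 3.5.
The 2 values of 625 occupy positions 7–8 → average rank (7+8)/2 = 7.5.
Nia has value 462 mm → rank 1.5.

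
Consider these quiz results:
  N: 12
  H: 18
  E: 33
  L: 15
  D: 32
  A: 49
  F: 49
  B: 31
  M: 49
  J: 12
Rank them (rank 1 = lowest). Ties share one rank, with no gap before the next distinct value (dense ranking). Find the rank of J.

Sorted (ascending): 12, 12, 15, 18, 31, 32, 33, 49, 49, 49
The 2 values of 12 share dense rank 1.
The 3 values of 49 share dense rank 7.
Remaining distinct values take the next consecutive integers.
J has value 12 → rank 1.

1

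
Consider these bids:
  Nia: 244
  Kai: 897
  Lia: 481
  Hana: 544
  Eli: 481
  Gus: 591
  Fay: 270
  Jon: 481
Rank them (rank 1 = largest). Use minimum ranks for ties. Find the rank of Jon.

4

Sorted (descending): 897, 591, 544, 481, 481, 481, 270, 244
The 3 values of 481 occupy positions 4–6 → each gets rank 4.
Jon has value 481 → rank 4.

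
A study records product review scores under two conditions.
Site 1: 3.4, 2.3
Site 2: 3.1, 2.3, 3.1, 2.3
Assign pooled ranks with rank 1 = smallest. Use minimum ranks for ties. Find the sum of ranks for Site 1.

7

Sorted (ascending): 2.3, 2.3, 2.3, 3.1, 3.1, 3.4
The 3 values of 2.3 occupy positions 1–3 → each gets rank 1.
The 2 values of 3.1 occupy positions 4–5 → each gets rank 4.
Site 1 values → pooled ranks: 3.4→6, 2.3→1
Rank sum = 6 + 1 = 7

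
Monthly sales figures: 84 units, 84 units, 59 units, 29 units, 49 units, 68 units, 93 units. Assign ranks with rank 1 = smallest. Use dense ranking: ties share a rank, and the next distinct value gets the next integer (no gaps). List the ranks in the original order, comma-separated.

5, 5, 3, 1, 2, 4, 6

Sorted (ascending): 29, 49, 59, 68, 84, 84, 93
The 2 values of 84 share dense rank 5.
Remaining distinct values take the next consecutive integers.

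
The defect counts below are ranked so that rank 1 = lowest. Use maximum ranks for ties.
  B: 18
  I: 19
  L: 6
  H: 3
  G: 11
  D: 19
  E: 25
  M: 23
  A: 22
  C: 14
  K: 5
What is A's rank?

Sorted (ascending): 3, 5, 6, 11, 14, 18, 19, 19, 22, 23, 25
The 2 values of 19 occupy positions 7–8 → each gets rank 8.
A has value 22 → rank 9.

9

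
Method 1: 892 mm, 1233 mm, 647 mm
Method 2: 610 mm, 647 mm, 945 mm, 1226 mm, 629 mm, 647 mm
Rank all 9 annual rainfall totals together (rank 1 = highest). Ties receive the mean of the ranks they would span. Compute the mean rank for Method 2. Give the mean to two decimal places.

Sorted (descending): 1233, 1226, 945, 892, 647, 647, 647, 629, 610
The 3 values of 647 occupy positions 5–7 → average rank 6.
Method 2 values → pooled ranks: 610→9, 647→6, 945→3, 1226→2, 629→8, 647→6
Mean rank = (9 + 6 + 3 + 2 + 8 + 6) / 6 = 5.67

5.67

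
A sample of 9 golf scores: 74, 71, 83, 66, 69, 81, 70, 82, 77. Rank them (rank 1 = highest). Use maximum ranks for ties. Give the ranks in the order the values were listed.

5, 6, 1, 9, 8, 3, 7, 2, 4

Sorted (descending): 83, 82, 81, 77, 74, 71, 70, 69, 66
No ties — each value takes its position as its rank.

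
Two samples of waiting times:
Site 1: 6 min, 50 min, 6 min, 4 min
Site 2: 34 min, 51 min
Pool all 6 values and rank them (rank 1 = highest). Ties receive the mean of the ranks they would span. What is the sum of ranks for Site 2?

4

Sorted (descending): 51, 50, 34, 6, 6, 4
The 2 values of 6 occupy positions 4–5 → average rank (4+5)/2 = 4.5.
Site 2 values → pooled ranks: 34→3, 51→1
Rank sum = 3 + 1 = 4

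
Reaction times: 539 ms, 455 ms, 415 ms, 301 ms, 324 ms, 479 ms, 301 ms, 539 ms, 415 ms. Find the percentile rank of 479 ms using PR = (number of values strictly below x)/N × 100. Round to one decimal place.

66.7

N = 9.
Strictly below 479: 6. Equal to 479: 1.
PR = 6/9 × 100 = 66.7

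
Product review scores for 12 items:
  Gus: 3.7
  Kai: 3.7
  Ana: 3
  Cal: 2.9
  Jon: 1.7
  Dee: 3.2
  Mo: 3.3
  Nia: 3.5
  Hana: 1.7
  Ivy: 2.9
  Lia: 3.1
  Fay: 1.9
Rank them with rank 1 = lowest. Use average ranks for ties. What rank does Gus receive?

Sorted (ascending): 1.7, 1.7, 1.9, 2.9, 2.9, 3, 3.1, 3.2, 3.3, 3.5, 3.7, 3.7
The 2 values of 1.7 occupy positions 1–2 → average rank (1+2)/2 = 1.5.
The 2 values of 2.9 occupy positions 4–5 → average rank (4+5)/2 = 4.5.
The 2 values of 3.7 occupy positions 11–12 → average rank (11+12)/2 = 11.5.
Gus has value 3.7 → rank 11.5.

11.5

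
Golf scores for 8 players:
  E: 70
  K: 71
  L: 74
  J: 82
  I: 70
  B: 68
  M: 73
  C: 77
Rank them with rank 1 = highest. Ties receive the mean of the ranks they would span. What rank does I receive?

Sorted (descending): 82, 77, 74, 73, 71, 70, 70, 68
The 2 values of 70 occupy positions 6–7 → average rank (6+7)/2 = 6.5.
I has value 70 → rank 6.5.

6.5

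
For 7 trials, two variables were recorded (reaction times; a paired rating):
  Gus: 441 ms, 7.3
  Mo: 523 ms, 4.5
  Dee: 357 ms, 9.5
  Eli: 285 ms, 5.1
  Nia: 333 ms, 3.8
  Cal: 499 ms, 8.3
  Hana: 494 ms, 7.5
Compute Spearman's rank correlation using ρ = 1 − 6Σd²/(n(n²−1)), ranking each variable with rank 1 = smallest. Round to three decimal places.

Ranks of variable 1: 4, 7, 3, 1, 2, 6, 5
Ranks of variable 2: 4, 2, 7, 3, 1, 6, 5
d = r₁ − r₂: 0, 5, -4, -2, 1, 0, 0
d²: 0, 25, 16, 4, 1, 0, 0; Σd² = 46
ρ = 1 − 6·46/(7·48) = 1 − 276/336 = 0.179

0.179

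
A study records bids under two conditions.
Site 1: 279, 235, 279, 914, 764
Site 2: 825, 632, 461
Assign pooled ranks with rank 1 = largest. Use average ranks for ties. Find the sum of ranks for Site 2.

11

Sorted (descending): 914, 825, 764, 632, 461, 279, 279, 235
The 2 values of 279 occupy positions 6–7 → average rank (6+7)/2 = 6.5.
Site 2 values → pooled ranks: 825→2, 632→4, 461→5
Rank sum = 2 + 4 + 5 = 11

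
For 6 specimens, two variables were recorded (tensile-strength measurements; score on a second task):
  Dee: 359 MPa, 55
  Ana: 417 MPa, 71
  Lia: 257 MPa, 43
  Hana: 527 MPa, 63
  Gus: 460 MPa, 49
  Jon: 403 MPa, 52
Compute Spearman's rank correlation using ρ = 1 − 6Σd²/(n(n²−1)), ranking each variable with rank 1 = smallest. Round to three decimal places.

0.486

Ranks of variable 1: 2, 4, 1, 6, 5, 3
Ranks of variable 2: 4, 6, 1, 5, 2, 3
d = r₁ − r₂: -2, -2, 0, 1, 3, 0
d²: 4, 4, 0, 1, 9, 0; Σd² = 18
ρ = 1 − 6·18/(6·35) = 1 − 108/210 = 0.486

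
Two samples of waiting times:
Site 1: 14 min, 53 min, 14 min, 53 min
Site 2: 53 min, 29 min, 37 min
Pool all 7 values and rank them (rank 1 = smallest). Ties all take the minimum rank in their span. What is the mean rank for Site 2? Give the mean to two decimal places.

4.00

Sorted (ascending): 14, 14, 29, 37, 53, 53, 53
The 2 values of 14 occupy positions 1–2 → each gets rank 1.
The 3 values of 53 occupy positions 5–7 → each gets rank 5.
Site 2 values → pooled ranks: 53→5, 29→3, 37→4
Mean rank = (5 + 3 + 4) / 3 = 4.00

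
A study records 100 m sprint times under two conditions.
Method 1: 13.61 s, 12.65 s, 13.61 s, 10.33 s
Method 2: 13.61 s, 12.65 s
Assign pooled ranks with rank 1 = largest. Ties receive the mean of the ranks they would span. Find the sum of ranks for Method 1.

14.5

Sorted (descending): 13.61, 13.61, 13.61, 12.65, 12.65, 10.33
The 3 values of 13.61 occupy positions 1–3 → average rank 2.
The 2 values of 12.65 occupy positions 4–5 → average rank (4+5)/2 = 4.5.
Method 1 values → pooled ranks: 13.61→2, 12.65→4.5, 13.61→2, 10.33→6
Rank sum = 2 + 4.5 + 2 + 6 = 14.5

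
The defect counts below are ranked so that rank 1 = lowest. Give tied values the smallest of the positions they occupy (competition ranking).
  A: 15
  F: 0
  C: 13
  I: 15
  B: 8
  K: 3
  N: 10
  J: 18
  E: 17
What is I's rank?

6

Sorted (ascending): 0, 3, 8, 10, 13, 15, 15, 17, 18
The 2 values of 15 occupy positions 6–7 → each gets rank 6.
I has value 15 → rank 6.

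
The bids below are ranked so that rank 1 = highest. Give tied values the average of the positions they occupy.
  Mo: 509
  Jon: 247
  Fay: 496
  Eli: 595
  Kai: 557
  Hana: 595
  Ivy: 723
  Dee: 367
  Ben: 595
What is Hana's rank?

3

Sorted (descending): 723, 595, 595, 595, 557, 509, 496, 367, 247
The 3 values of 595 occupy positions 2–4 → average rank 3.
Hana has value 595 → rank 3.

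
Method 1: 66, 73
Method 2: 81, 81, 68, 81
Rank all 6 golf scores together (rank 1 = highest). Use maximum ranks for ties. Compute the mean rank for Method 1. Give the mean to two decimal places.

5.00

Sorted (descending): 81, 81, 81, 73, 68, 66
The 3 values of 81 occupy positions 1–3 → each gets rank 3.
Method 1 values → pooled ranks: 66→6, 73→4
Mean rank = (6 + 4) / 2 = 5.00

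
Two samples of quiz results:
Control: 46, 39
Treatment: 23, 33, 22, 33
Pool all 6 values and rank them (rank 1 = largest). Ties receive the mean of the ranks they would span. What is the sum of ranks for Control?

3

Sorted (descending): 46, 39, 33, 33, 23, 22
The 2 values of 33 occupy positions 3–4 → average rank (3+4)/2 = 3.5.
Control values → pooled ranks: 46→1, 39→2
Rank sum = 1 + 2 = 3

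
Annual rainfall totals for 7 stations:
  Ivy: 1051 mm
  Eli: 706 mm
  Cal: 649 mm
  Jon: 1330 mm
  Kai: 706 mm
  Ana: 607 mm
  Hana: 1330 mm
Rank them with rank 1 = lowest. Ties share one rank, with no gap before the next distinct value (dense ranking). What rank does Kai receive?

3

Sorted (ascending): 607, 649, 706, 706, 1051, 1330, 1330
The 2 values of 706 share dense rank 3.
The 2 values of 1330 share dense rank 5.
Remaining distinct values take the next consecutive integers.
Kai has value 706 mm → rank 3.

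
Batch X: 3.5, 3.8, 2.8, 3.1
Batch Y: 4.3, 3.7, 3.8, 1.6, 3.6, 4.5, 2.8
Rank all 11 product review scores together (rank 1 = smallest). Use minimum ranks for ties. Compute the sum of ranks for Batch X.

19

Sorted (ascending): 1.6, 2.8, 2.8, 3.1, 3.5, 3.6, 3.7, 3.8, 3.8, 4.3, 4.5
The 2 values of 2.8 occupy positions 2–3 → each gets rank 2.
The 2 values of 3.8 occupy positions 8–9 → each gets rank 8.
Batch X values → pooled ranks: 3.5→5, 3.8→8, 2.8→2, 3.1→4
Rank sum = 5 + 8 + 2 + 4 = 19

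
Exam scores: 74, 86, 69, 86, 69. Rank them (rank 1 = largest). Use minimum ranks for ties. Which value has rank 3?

Sorted (descending): 86, 86, 74, 69, 69
The 2 values of 86 occupy positions 1–2 → each gets rank 1.
The 2 values of 69 occupy positions 4–5 → each gets rank 4.
Rank 3 → value 74.

74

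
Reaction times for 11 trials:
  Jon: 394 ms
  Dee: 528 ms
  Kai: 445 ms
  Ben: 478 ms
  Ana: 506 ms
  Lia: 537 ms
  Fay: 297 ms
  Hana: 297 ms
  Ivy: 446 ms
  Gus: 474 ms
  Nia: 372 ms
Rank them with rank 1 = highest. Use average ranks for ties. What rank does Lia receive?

1

Sorted (descending): 537, 528, 506, 478, 474, 446, 445, 394, 372, 297, 297
The 2 values of 297 occupy positions 10–11 → average rank (10+11)/2 = 10.5.
Lia has value 537 ms → rank 1.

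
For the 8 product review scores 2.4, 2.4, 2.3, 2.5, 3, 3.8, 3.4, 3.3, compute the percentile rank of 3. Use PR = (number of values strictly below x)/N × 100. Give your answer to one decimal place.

50.0

N = 8.
Strictly below 3: 4. Equal to 3: 1.
PR = 4/8 × 100 = 50.0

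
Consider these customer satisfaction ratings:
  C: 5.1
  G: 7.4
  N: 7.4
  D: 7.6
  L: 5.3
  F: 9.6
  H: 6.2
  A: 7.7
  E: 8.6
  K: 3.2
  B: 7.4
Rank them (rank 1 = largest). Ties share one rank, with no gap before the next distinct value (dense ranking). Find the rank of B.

5

Sorted (descending): 9.6, 8.6, 7.7, 7.6, 7.4, 7.4, 7.4, 6.2, 5.3, 5.1, 3.2
The 3 values of 7.4 share dense rank 5.
Remaining distinct values take the next consecutive integers.
B has value 7.4 → rank 5.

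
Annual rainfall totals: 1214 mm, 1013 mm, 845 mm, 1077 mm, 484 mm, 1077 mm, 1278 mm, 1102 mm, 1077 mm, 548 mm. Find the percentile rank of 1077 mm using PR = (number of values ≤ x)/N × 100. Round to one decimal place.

70.0

N = 10.
Strictly below 1077: 4. Equal to 1077: 3.
PR = 7/10 × 100 = 70.0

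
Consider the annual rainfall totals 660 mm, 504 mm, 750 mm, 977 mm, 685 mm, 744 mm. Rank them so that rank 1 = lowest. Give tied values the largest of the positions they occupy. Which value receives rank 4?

744

Sorted (ascending): 504, 660, 685, 744, 750, 977
No ties — each value takes its position as its rank.
Rank 4 → value 744.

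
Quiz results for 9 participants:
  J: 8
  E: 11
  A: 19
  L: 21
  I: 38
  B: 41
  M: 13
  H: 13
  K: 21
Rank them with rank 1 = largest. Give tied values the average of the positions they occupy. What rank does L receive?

Sorted (descending): 41, 38, 21, 21, 19, 13, 13, 11, 8
The 2 values of 21 occupy positions 3–4 → average rank (3+4)/2 = 3.5.
The 2 values of 13 occupy positions 6–7 → average rank (6+7)/2 = 6.5.
L has value 21 → rank 3.5.

3.5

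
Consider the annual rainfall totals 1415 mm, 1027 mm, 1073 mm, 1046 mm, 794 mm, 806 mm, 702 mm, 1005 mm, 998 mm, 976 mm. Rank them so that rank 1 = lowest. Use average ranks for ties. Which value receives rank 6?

1005

Sorted (ascending): 702, 794, 806, 976, 998, 1005, 1027, 1046, 1073, 1415
No ties — each value takes its position as its rank.
Rank 6 → value 1005.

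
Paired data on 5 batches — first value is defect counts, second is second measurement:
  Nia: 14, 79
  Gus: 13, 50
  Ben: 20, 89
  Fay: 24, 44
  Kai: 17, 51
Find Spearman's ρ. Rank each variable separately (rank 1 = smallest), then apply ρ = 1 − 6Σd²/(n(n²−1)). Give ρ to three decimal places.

Ranks of variable 1: 2, 1, 4, 5, 3
Ranks of variable 2: 4, 2, 5, 1, 3
d = r₁ − r₂: -2, -1, -1, 4, 0
d²: 4, 1, 1, 16, 0; Σd² = 22
ρ = 1 − 6·22/(5·24) = 1 − 132/120 = -0.100

-0.100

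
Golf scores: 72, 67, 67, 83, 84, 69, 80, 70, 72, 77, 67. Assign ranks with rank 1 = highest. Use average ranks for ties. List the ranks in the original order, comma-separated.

Sorted (descending): 84, 83, 80, 77, 72, 72, 70, 69, 67, 67, 67
The 2 values of 72 occupy positions 5–6 → average rank (5+6)/2 = 5.5.
The 3 values of 67 occupy positions 9–11 → average rank 10.

5.5, 10, 10, 2, 1, 8, 3, 7, 5.5, 4, 10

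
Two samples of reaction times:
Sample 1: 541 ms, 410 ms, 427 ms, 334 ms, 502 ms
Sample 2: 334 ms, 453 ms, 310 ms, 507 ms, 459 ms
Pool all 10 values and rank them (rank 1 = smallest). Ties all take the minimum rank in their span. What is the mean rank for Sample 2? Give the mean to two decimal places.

5.00

Sorted (ascending): 310, 334, 334, 410, 427, 453, 459, 502, 507, 541
The 2 values of 334 occupy positions 2–3 → each gets rank 2.
Sample 2 values → pooled ranks: 334→2, 453→6, 310→1, 507→9, 459→7
Mean rank = (2 + 6 + 1 + 9 + 7) / 5 = 5.00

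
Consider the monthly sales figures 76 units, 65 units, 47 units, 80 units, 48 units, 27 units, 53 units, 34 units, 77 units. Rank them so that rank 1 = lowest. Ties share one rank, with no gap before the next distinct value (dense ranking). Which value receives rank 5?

Sorted (ascending): 27, 34, 47, 48, 53, 65, 76, 77, 80
No ties — each value takes its position as its rank.
Rank 5 → value 53.

53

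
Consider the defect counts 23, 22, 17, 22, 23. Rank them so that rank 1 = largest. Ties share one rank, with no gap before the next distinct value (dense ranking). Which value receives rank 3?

17

Sorted (descending): 23, 23, 22, 22, 17
The 2 values of 23 share dense rank 1.
The 2 values of 22 share dense rank 2.
Remaining distinct values take the next consecutive integers.
Rank 3 → value 17.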